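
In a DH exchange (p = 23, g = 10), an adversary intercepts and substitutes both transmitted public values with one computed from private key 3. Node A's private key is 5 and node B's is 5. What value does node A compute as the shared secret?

5

Node A receives an adversary's public value M = 10^3 mod 23 instead of the honest one.
10^1 ≡ 10 (mod 23)
10^2 = (10^1)^2 ≡ 10^2 = 100 ≡ 8 (mod 23)
10^3 = 10^2 · 10^1 ≡ 8 · 10 ≡ 11 (mod 23).
So M = 11. Node A computes K = M^5 mod 23.
11^1 ≡ 11 (mod 23)
11^2 = (11^1)^2 ≡ 11^2 = 121 ≡ 6 (mod 23)
11^4 = (11^2)^2 ≡ 6^2 = 36 ≡ 13 (mod 23)
11^5 = 11^4 · 11^1 ≡ 13 · 11 ≡ 5 (mod 23).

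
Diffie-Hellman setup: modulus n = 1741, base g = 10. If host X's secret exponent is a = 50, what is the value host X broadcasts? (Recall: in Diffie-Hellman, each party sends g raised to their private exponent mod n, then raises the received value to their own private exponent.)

Public value = 10^50 (mod 1741).
10^1 ≡ 10 (mod 1741)
10^2 = (10^1)^2 ≡ 10^2 = 100 ≡ 100 (mod 1741)
10^4 = (10^2)^2 ≡ 100^2 = 10000 ≡ 1295 (mod 1741)
10^8 = (10^4)^2 ≡ 1295^2 = 1677025 ≡ 442 (mod 1741)
10^16 = (10^8)^2 ≡ 442^2 = 195364 ≡ 372 (mod 1741)
10^32 = (10^16)^2 ≡ 372^2 = 138384 ≡ 845 (mod 1741)
10^50 = 10^32 · 10^16 · 10^2 ≡ 845 · 372 · 100 ≡ 245 (mod 1741).

245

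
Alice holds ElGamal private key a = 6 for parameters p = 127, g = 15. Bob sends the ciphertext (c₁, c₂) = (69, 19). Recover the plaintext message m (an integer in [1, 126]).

Shared mask s = c₁^a mod p = 69^6 mod 127.
69^1 ≡ 69 (mod 127)
69^2 = (69^1)^2 ≡ 69^2 = 4761 ≡ 62 (mod 127)
69^4 = (69^2)^2 ≡ 62^2 = 3844 ≡ 34 (mod 127)
69^6 = 69^4 · 69^2 ≡ 34 · 62 ≡ 76 (mod 127).
So s = 76; s⁻¹ ≡ 122 (mod 127).
m = c₂ · s⁻¹ mod 127 = 19 · 122 mod 127 = 32.

32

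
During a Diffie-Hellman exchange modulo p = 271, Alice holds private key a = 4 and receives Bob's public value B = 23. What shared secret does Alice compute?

169

Shared key K = 23^4 mod 271.
23^1 ≡ 23 (mod 271)
23^2 = (23^1)^2 ≡ 23^2 = 529 ≡ 258 (mod 271)
23^4 = (23^2)^2 ≡ 258^2 = 66564 ≡ 169 (mod 271)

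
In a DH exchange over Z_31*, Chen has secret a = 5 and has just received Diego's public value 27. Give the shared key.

Shared key K = 27^5 mod 31.
27^1 ≡ 27 (mod 31)
27^2 = (27^1)^2 ≡ 27^2 = 729 ≡ 16 (mod 31)
27^4 = (27^2)^2 ≡ 16^2 = 256 ≡ 8 (mod 31)
27^5 = 27^4 · 27^1 ≡ 8 · 27 ≡ 30 (mod 31).

30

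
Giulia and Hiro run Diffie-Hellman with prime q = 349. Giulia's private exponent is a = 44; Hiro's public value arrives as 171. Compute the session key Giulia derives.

Shared key K = 171^44 mod 349.
171^1 ≡ 171 (mod 349)
171^2 = (171^1)^2 ≡ 171^2 = 29241 ≡ 274 (mod 349)
171^4 = (171^2)^2 ≡ 274^2 = 75076 ≡ 41 (mod 349)
171^8 = (171^4)^2 ≡ 41^2 = 1681 ≡ 285 (mod 349)
171^16 = (171^8)^2 ≡ 285^2 = 81225 ≡ 257 (mod 349)
171^32 = (171^16)^2 ≡ 257^2 = 66049 ≡ 88 (mod 349)
171^44 = 171^32 · 171^8 · 171^4 ≡ 88 · 285 · 41 ≡ 126 (mod 349).

126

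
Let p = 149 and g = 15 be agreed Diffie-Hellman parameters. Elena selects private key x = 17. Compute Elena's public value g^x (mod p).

Public value = 15^17 (mod 149).
15^1 ≡ 15 (mod 149)
15^2 = (15^1)^2 ≡ 15^2 = 225 ≡ 76 (mod 149)
15^4 = (15^2)^2 ≡ 76^2 = 5776 ≡ 114 (mod 149)
15^8 = (15^4)^2 ≡ 114^2 = 12996 ≡ 33 (mod 149)
15^16 = (15^8)^2 ≡ 33^2 = 1089 ≡ 46 (mod 149)
15^17 = 15^16 · 15^1 ≡ 46 · 15 ≡ 94 (mod 149).

94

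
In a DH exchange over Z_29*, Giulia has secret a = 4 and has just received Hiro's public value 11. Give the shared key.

25

Shared key K = 11^4 mod 29.
11^1 ≡ 11 (mod 29)
11^2 = (11^1)^2 ≡ 11^2 = 121 ≡ 5 (mod 29)
11^4 = (11^2)^2 ≡ 5^2 = 25 ≡ 25 (mod 29)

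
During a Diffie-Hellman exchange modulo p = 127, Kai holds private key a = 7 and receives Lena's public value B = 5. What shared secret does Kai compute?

Shared key K = 5^7 mod 127.
5^1 ≡ 5 (mod 127)
5^2 = (5^1)^2 ≡ 5^2 = 25 ≡ 25 (mod 127)
5^4 = (5^2)^2 ≡ 25^2 = 625 ≡ 117 (mod 127)
5^7 = 5^4 · 5^2 · 5^1 ≡ 117 · 25 · 5 ≡ 20 (mod 127).

20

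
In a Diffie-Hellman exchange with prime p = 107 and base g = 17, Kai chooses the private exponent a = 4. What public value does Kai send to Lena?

Public value = 17^{4} \pmod{107}.
17^1 ≡ 17 (mod 107)
17^2 = (17^1)^2 ≡ 17^2 = 289 ≡ 75 (mod 107)
17^4 = (17^2)^2 ≡ 75^2 = 5625 ≡ 61 (mod 107)

61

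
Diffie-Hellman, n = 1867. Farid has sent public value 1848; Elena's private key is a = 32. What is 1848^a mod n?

74

Shared key K = 1848^32 mod 1867.
1848^1 ≡ 1848 (mod 1867)
1848^2 = (1848^1)^2 ≡ 1848^2 = 3415104 ≡ 361 (mod 1867)
1848^4 = (1848^2)^2 ≡ 361^2 = 130321 ≡ 1498 (mod 1867)
1848^8 = (1848^4)^2 ≡ 1498^2 = 2244004 ≡ 1737 (mod 1867)
1848^16 = (1848^8)^2 ≡ 1737^2 = 3017169 ≡ 97 (mod 1867)
1848^32 = (1848^16)^2 ≡ 97^2 = 9409 ≡ 74 (mod 1867)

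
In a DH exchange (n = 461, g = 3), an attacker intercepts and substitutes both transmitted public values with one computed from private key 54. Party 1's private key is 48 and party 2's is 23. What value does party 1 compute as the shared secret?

95

Party 1 receives an attacker's public value M = 3^54 mod 461 instead of the honest one.
3^1 ≡ 3 (mod 461)
3^2 = (3^1)^2 ≡ 3^2 = 9 ≡ 9 (mod 461)
3^4 = (3^2)^2 ≡ 9^2 = 81 ≡ 81 (mod 461)
3^8 = (3^4)^2 ≡ 81^2 = 6561 ≡ 107 (mod 461)
3^16 = (3^8)^2 ≡ 107^2 = 11449 ≡ 385 (mod 461)
3^32 = (3^16)^2 ≡ 385^2 = 148225 ≡ 244 (mod 461)
3^54 = 3^32 · 3^16 · 3^4 · 3^2 ≡ 244 · 385 · 81 · 9 ≡ 249 (mod 461).
So M = 249. Party 1 computes K = M^48 mod 461.
249^1 ≡ 249 (mod 461)
249^2 = (249^1)^2 ≡ 249^2 = 62001 ≡ 227 (mod 461)
249^4 = (249^2)^2 ≡ 227^2 = 51529 ≡ 358 (mod 461)
249^8 = (249^4)^2 ≡ 358^2 = 128164 ≡ 6 (mod 461)
249^16 = (249^8)^2 ≡ 6^2 = 36 ≡ 36 (mod 461)
249^32 = (249^16)^2 ≡ 36^2 = 1296 ≡ 374 (mod 461)
249^48 = 249^32 · 249^16 ≡ 374 · 36 ≡ 95 (mod 461).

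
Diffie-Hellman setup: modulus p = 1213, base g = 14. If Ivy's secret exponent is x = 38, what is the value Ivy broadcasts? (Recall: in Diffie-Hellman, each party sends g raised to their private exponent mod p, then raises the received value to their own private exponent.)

Public value = 14^38 (mod 1213).
14^1 ≡ 14 (mod 1213)
14^2 = (14^1)^2 ≡ 14^2 = 196 ≡ 196 (mod 1213)
14^4 = (14^2)^2 ≡ 196^2 = 38416 ≡ 813 (mod 1213)
14^8 = (14^4)^2 ≡ 813^2 = 660969 ≡ 1097 (mod 1213)
14^16 = (14^8)^2 ≡ 1097^2 = 1203409 ≡ 113 (mod 1213)
14^32 = (14^16)^2 ≡ 113^2 = 12769 ≡ 639 (mod 1213)
14^38 = 14^32 · 14^4 · 14^2 ≡ 639 · 813 · 196 ≡ 513 (mod 1213).

513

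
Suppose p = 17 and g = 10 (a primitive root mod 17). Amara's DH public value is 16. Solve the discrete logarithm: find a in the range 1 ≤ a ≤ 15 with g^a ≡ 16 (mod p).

Try successive powers of 10 modulo 17:
10^1 ≡ 10
10^2 ≡ 15
10^3 ≡ 14
10^4 ≡ 4
10^5 ≡ 6
10^6 ≡ 9
10^7 ≡ 5
10^8 ≡ 16
Found: a = 8.

8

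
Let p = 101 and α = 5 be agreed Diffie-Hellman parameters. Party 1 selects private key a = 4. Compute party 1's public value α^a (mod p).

Public value = 5^4 (mod 101).
5^1 ≡ 5 (mod 101)
5^2 = (5^1)^2 ≡ 5^2 = 25 ≡ 25 (mod 101)
5^4 = (5^2)^2 ≡ 25^2 = 625 ≡ 19 (mod 101)

19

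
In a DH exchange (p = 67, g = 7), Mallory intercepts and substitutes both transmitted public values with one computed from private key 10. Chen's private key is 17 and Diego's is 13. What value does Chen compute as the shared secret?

10

Chen receives Mallory's public value M = 7^10 mod 67 instead of the honest one.
7^1 ≡ 7 (mod 67)
7^2 = (7^1)^2 ≡ 7^2 = 49 ≡ 49 (mod 67)
7^4 = (7^2)^2 ≡ 49^2 = 2401 ≡ 56 (mod 67)
7^8 = (7^4)^2 ≡ 56^2 = 3136 ≡ 54 (mod 67)
7^10 = 7^8 · 7^2 ≡ 54 · 49 ≡ 33 (mod 67).
So M = 33. Chen computes K = M^17 mod 67.
33^1 ≡ 33 (mod 67)
33^2 = (33^1)^2 ≡ 33^2 = 1089 ≡ 17 (mod 67)
33^4 = (33^2)^2 ≡ 17^2 = 289 ≡ 21 (mod 67)
33^8 = (33^4)^2 ≡ 21^2 = 441 ≡ 39 (mod 67)
33^16 = (33^8)^2 ≡ 39^2 = 1521 ≡ 47 (mod 67)
33^17 = 33^16 · 33^1 ≡ 47 · 33 ≡ 10 (mod 67).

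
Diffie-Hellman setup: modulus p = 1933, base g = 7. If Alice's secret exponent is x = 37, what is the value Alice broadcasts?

Public value = 7^37 (mod 1933).
7^1 ≡ 7 (mod 1933)
7^2 = (7^1)^2 ≡ 7^2 = 49 ≡ 49 (mod 1933)
7^4 = (7^2)^2 ≡ 49^2 = 2401 ≡ 468 (mod 1933)
7^8 = (7^4)^2 ≡ 468^2 = 219024 ≡ 595 (mod 1933)
7^16 = (7^8)^2 ≡ 595^2 = 354025 ≡ 286 (mod 1933)
7^32 = (7^16)^2 ≡ 286^2 = 81796 ≡ 610 (mod 1933)
7^37 = 7^32 · 7^4 · 7^1 ≡ 610 · 468 · 7 ≡ 1571 (mod 1933).

1571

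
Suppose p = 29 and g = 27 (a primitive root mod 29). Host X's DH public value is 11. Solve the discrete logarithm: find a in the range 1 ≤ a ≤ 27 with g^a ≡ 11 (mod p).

11

Try successive powers of 27 modulo 29:
27^1 ≡ 27
27^2 ≡ 4
27^3 ≡ 21
27^4 ≡ 16
27^5 ≡ 26
27^6 ≡ 6
27^7 ≡ 17
27^8 ≡ 24
27^9 ≡ 10
27^10 ≡ 9
27^11 ≡ 11
Found: a = 11.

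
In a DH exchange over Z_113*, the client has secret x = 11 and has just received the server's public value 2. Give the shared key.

14

Shared key K = 2^11 mod 113.
2^1 ≡ 2 (mod 113)
2^2 = (2^1)^2 ≡ 2^2 = 4 ≡ 4 (mod 113)
2^4 = (2^2)^2 ≡ 4^2 = 16 ≡ 16 (mod 113)
2^8 = (2^4)^2 ≡ 16^2 = 256 ≡ 30 (mod 113)
2^11 = 2^8 · 2^2 · 2^1 ≡ 30 · 4 · 2 ≡ 14 (mod 113).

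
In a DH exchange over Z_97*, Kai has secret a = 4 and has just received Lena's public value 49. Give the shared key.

Shared key K = 49^4 mod 97.
49^1 ≡ 49 (mod 97)
49^2 = (49^1)^2 ≡ 49^2 = 2401 ≡ 73 (mod 97)
49^4 = (49^2)^2 ≡ 73^2 = 5329 ≡ 91 (mod 97)

91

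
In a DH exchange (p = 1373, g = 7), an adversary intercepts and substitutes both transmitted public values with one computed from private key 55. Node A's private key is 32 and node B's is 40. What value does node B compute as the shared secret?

Node B receives an adversary's public value M = 7^55 mod 1373 instead of the honest one.
7^1 ≡ 7 (mod 1373)
7^2 = (7^1)^2 ≡ 7^2 = 49 ≡ 49 (mod 1373)
7^4 = (7^2)^2 ≡ 49^2 = 2401 ≡ 1028 (mod 1373)
7^8 = (7^4)^2 ≡ 1028^2 = 1056784 ≡ 947 (mod 1373)
7^16 = (7^8)^2 ≡ 947^2 = 896809 ≡ 240 (mod 1373)
7^32 = (7^16)^2 ≡ 240^2 = 57600 ≡ 1307 (mod 1373)
7^55 = 7^32 · 7^16 · 7^4 · 7^2 · 7^1 ≡ 1307 · 240 · 1028 · 49 · 7 ≡ 1308 (mod 1373).
So M = 1308. Node B computes K = M^40 mod 1373.
1308^1 ≡ 1308 (mod 1373)
1308^2 = (1308^1)^2 ≡ 1308^2 = 1710864 ≡ 106 (mod 1373)
1308^4 = (1308^2)^2 ≡ 106^2 = 11236 ≡ 252 (mod 1373)
1308^8 = (1308^4)^2 ≡ 252^2 = 63504 ≡ 346 (mod 1373)
1308^16 = (1308^8)^2 ≡ 346^2 = 119716 ≡ 265 (mod 1373)
1308^32 = (1308^16)^2 ≡ 265^2 = 70225 ≡ 202 (mod 1373)
1308^40 = 1308^32 · 1308^8 ≡ 202 · 346 ≡ 1242 (mod 1373).

1242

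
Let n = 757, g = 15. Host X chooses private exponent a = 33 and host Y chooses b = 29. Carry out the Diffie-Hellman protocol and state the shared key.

616

Host X sends A = g^a mod n = 15^33 mod 757.
15^1 ≡ 15 (mod 757)
15^2 = (15^1)^2 ≡ 15^2 = 225 ≡ 225 (mod 757)
15^4 = (15^2)^2 ≡ 225^2 = 50625 ≡ 663 (mod 757)
15^8 = (15^4)^2 ≡ 663^2 = 439569 ≡ 509 (mod 757)
15^16 = (15^8)^2 ≡ 509^2 = 259081 ≡ 187 (mod 757)
15^32 = (15^16)^2 ≡ 187^2 = 34969 ≡ 147 (mod 757)
15^33 = 15^32 · 15^1 ≡ 147 · 15 ≡ 691 (mod 757).
So A = 691. Host Y then computes K = A^b mod n = 691^29 mod 757.
691^1 ≡ 691 (mod 757)
691^2 = (691^1)^2 ≡ 691^2 = 477481 ≡ 571 (mod 757)
691^4 = (691^2)^2 ≡ 571^2 = 326041 ≡ 531 (mod 757)
691^8 = (691^4)^2 ≡ 531^2 = 281961 ≡ 357 (mod 757)
691^16 = (691^8)^2 ≡ 357^2 = 127449 ≡ 273 (mod 757)
691^29 = 691^16 · 691^8 · 691^4 · 691^1 ≡ 273 · 357 · 531 · 691 ≡ 616 (mod 757).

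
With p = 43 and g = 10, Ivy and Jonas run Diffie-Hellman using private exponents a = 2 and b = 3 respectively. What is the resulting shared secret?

Jonas sends B = g^b mod p = 10^3 mod 43.
10^1 ≡ 10 (mod 43)
10^2 = (10^1)^2 ≡ 10^2 = 100 ≡ 14 (mod 43)
10^3 = 10^2 · 10^1 ≡ 14 · 10 ≡ 11 (mod 43).
So B = 11. Ivy then computes K = B^a mod p = 11^2 mod 43.
11^1 ≡ 11 (mod 43)
11^2 = (11^1)^2 ≡ 11^2 = 121 ≡ 35 (mod 43)

35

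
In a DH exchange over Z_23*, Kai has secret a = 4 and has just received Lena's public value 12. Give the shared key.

13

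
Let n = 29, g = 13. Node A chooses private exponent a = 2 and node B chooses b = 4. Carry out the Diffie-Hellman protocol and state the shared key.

16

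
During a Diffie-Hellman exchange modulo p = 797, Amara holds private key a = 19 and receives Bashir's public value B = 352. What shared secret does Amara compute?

635

Shared key K = 352^19 mod 797.
352^1 ≡ 352 (mod 797)
352^2 = (352^1)^2 ≡ 352^2 = 123904 ≡ 369 (mod 797)
352^4 = (352^2)^2 ≡ 369^2 = 136161 ≡ 671 (mod 797)
352^8 = (352^4)^2 ≡ 671^2 = 450241 ≡ 733 (mod 797)
352^16 = (352^8)^2 ≡ 733^2 = 537289 ≡ 111 (mod 797)
352^19 = 352^16 · 352^2 · 352^1 ≡ 111 · 369 · 352 ≡ 635 (mod 797).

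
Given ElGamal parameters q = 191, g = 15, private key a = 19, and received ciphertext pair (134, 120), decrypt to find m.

Shared mask s = c₁^a mod q = 134^19 mod 191.
134^1 ≡ 134 (mod 191)
134^2 = (134^1)^2 ≡ 134^2 = 17956 ≡ 2 (mod 191)
134^4 = (134^2)^2 ≡ 2^2 = 4 ≡ 4 (mod 191)
134^8 = (134^4)^2 ≡ 4^2 = 16 ≡ 16 (mod 191)
134^16 = (134^8)^2 ≡ 16^2 = 256 ≡ 65 (mod 191)
134^19 = 134^16 · 134^2 · 134^1 ≡ 65 · 2 · 134 ≡ 39 (mod 191).
So s = 39; s⁻¹ ≡ 49 (mod 191).
m = c₂ · s⁻¹ mod 191 = 120 · 49 mod 191 = 150.

150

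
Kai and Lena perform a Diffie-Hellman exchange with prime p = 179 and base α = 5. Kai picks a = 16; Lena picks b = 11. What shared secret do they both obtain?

43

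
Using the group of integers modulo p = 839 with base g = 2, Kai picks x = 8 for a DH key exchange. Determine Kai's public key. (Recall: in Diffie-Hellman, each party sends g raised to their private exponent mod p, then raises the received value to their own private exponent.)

256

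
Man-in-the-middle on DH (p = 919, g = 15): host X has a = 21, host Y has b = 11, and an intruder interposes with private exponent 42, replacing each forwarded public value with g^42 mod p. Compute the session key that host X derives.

Host X receives an intruder's public value M = 15^42 mod 919 instead of the honest one.
15^1 ≡ 15 (mod 919)
15^2 = (15^1)^2 ≡ 15^2 = 225 ≡ 225 (mod 919)
15^4 = (15^2)^2 ≡ 225^2 = 50625 ≡ 80 (mod 919)
15^8 = (15^4)^2 ≡ 80^2 = 6400 ≡ 886 (mod 919)
15^16 = (15^8)^2 ≡ 886^2 = 784996 ≡ 170 (mod 919)
15^32 = (15^16)^2 ≡ 170^2 = 28900 ≡ 411 (mod 919)
15^42 = 15^32 · 15^8 · 15^2 ≡ 411 · 886 · 225 ≡ 324 (mod 919).
So M = 324. Host X computes K = M^21 mod 919.
324^1 ≡ 324 (mod 919)
324^2 = (324^1)^2 ≡ 324^2 = 104976 ≡ 210 (mod 919)
324^4 = (324^2)^2 ≡ 210^2 = 44100 ≡ 907 (mod 919)
324^8 = (324^4)^2 ≡ 907^2 = 822649 ≡ 144 (mod 919)
324^16 = (324^8)^2 ≡ 144^2 = 20736 ≡ 518 (mod 919)
324^21 = 324^16 · 324^4 · 324^1 ≡ 518 · 907 · 324 ≡ 464 (mod 919).

464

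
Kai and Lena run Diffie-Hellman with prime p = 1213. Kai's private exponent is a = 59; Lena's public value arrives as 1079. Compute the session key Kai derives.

Shared key K = 1079^59 mod 1213.
1079^1 ≡ 1079 (mod 1213)
1079^2 = (1079^1)^2 ≡ 1079^2 = 1164241 ≡ 974 (mod 1213)
1079^4 = (1079^2)^2 ≡ 974^2 = 948676 ≡ 110 (mod 1213)
1079^8 = (1079^4)^2 ≡ 110^2 = 12100 ≡ 1183 (mod 1213)
1079^16 = (1079^8)^2 ≡ 1183^2 = 1399489 ≡ 900 (mod 1213)
1079^32 = (1079^16)^2 ≡ 900^2 = 810000 ≡ 929 (mod 1213)
1079^59 = 1079^32 · 1079^16 · 1079^8 · 1079^2 · 1079^1 ≡ 929 · 900 · 1183 · 974 · 1079 ≡ 300 (mod 1213).

300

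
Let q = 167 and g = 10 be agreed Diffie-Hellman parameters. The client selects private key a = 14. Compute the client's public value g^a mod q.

Public value = 10^14 mod 167.
10^1 ≡ 10 (mod 167)
10^2 = (10^1)^2 ≡ 10^2 = 100 ≡ 100 (mod 167)
10^4 = (10^2)^2 ≡ 100^2 = 10000 ≡ 147 (mod 167)
10^8 = (10^4)^2 ≡ 147^2 = 21609 ≡ 66 (mod 167)
10^14 = 10^8 · 10^4 · 10^2 ≡ 66 · 147 · 100 ≡ 97 (mod 167).

97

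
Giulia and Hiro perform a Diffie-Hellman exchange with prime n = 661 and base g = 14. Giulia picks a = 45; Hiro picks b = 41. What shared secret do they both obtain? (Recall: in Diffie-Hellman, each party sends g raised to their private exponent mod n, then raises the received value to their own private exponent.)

593

Giulia sends A = g^a mod n = 14^45 mod 661.
14^1 ≡ 14 (mod 661)
14^2 = (14^1)^2 ≡ 14^2 = 196 ≡ 196 (mod 661)
14^4 = (14^2)^2 ≡ 196^2 = 38416 ≡ 78 (mod 661)
14^8 = (14^4)^2 ≡ 78^2 = 6084 ≡ 135 (mod 661)
14^16 = (14^8)^2 ≡ 135^2 = 18225 ≡ 378 (mod 661)
14^32 = (14^16)^2 ≡ 378^2 = 142884 ≡ 108 (mod 661)
14^45 = 14^32 · 14^8 · 14^4 · 14^1 ≡ 108 · 135 · 78 · 14 ≡ 514 (mod 661).
So A = 514. Hiro then computes K = A^b mod n = 514^41 mod 661.
514^1 ≡ 514 (mod 661)
514^2 = (514^1)^2 ≡ 514^2 = 264196 ≡ 457 (mod 661)
514^4 = (514^2)^2 ≡ 457^2 = 208849 ≡ 634 (mod 661)
514^8 = (514^4)^2 ≡ 634^2 = 401956 ≡ 68 (mod 661)
514^16 = (514^8)^2 ≡ 68^2 = 4624 ≡ 658 (mod 661)
514^32 = (514^16)^2 ≡ 658^2 = 432964 ≡ 9 (mod 661)
514^41 = 514^32 · 514^8 · 514^1 ≡ 9 · 68 · 514 ≡ 593 (mod 661).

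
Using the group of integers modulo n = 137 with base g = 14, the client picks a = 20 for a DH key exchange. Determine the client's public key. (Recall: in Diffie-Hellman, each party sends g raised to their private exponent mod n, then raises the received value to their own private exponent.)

Public value = 14^20 (mod 137).
14^1 ≡ 14 (mod 137)
14^2 = (14^1)^2 ≡ 14^2 = 196 ≡ 59 (mod 137)
14^4 = (14^2)^2 ≡ 59^2 = 3481 ≡ 56 (mod 137)
14^8 = (14^4)^2 ≡ 56^2 = 3136 ≡ 122 (mod 137)
14^16 = (14^8)^2 ≡ 122^2 = 14884 ≡ 88 (mod 137)
14^20 = 14^16 · 14^4 ≡ 88 · 56 ≡ 133 (mod 137).

133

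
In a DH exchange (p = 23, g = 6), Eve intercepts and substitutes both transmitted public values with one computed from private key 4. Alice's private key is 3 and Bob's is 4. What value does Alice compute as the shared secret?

6

Alice receives Eve's public value M = 6^4 mod 23 instead of the honest one.
6^1 ≡ 6 (mod 23)
6^2 = (6^1)^2 ≡ 6^2 = 36 ≡ 13 (mod 23)
6^4 = (6^2)^2 ≡ 13^2 = 169 ≡ 8 (mod 23)
So M = 8. Alice computes K = M^3 mod 23.
8^1 ≡ 8 (mod 23)
8^2 = (8^1)^2 ≡ 8^2 = 64 ≡ 18 (mod 23)
8^3 = 8^2 · 8^1 ≡ 18 · 8 ≡ 6 (mod 23).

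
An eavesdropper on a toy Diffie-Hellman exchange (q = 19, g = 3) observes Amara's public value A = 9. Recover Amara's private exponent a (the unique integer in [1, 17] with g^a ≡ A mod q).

Try successive powers of 3 modulo 19:
3^1 ≡ 3
3^2 ≡ 9
Found: a = 2.

2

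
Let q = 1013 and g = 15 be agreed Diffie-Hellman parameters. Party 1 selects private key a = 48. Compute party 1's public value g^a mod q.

503

Public value = 15^48 mod 1013.
15^1 ≡ 15 (mod 1013)
15^2 = (15^1)^2 ≡ 15^2 = 225 ≡ 225 (mod 1013)
15^4 = (15^2)^2 ≡ 225^2 = 50625 ≡ 988 (mod 1013)
15^8 = (15^4)^2 ≡ 988^2 = 976144 ≡ 625 (mod 1013)
15^16 = (15^8)^2 ≡ 625^2 = 390625 ≡ 620 (mod 1013)
15^32 = (15^16)^2 ≡ 620^2 = 384400 ≡ 473 (mod 1013)
15^48 = 15^32 · 15^16 ≡ 473 · 620 ≡ 503 (mod 1013).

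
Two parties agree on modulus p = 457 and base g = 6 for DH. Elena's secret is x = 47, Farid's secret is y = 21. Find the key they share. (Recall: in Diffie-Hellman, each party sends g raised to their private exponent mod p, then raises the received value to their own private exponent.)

403

Elena sends A = g^x mod p = 6^47 mod 457.
6^1 ≡ 6 (mod 457)
6^2 = (6^1)^2 ≡ 6^2 = 36 ≡ 36 (mod 457)
6^4 = (6^2)^2 ≡ 36^2 = 1296 ≡ 382 (mod 457)
6^8 = (6^4)^2 ≡ 382^2 = 145924 ≡ 141 (mod 457)
6^16 = (6^8)^2 ≡ 141^2 = 19881 ≡ 230 (mod 457)
6^32 = (6^16)^2 ≡ 230^2 = 52900 ≡ 345 (mod 457)
6^47 = 6^32 · 6^8 · 6^4 · 6^2 · 6^1 ≡ 345 · 141 · 382 · 36 · 6 ≡ 429 (mod 457).
So A = 429. Farid then computes K = A^y mod p = 429^21 mod 457.
429^1 ≡ 429 (mod 457)
429^2 = (429^1)^2 ≡ 429^2 = 184041 ≡ 327 (mod 457)
429^4 = (429^2)^2 ≡ 327^2 = 106929 ≡ 448 (mod 457)
429^8 = (429^4)^2 ≡ 448^2 = 200704 ≡ 81 (mod 457)
429^16 = (429^8)^2 ≡ 81^2 = 6561 ≡ 163 (mod 457)
429^21 = 429^16 · 429^4 · 429^1 ≡ 163 · 448 · 429 ≡ 403 (mod 457).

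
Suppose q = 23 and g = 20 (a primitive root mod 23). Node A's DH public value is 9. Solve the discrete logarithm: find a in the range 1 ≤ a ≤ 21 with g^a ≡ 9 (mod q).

Try successive powers of 20 modulo 23:
20^1 ≡ 20
20^2 ≡ 9
Found: a = 2.

2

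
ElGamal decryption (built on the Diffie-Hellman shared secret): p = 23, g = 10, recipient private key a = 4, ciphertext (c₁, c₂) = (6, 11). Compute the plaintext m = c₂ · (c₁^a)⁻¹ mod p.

Shared mask s = c₁^a mod p = 6^4 mod 23.
6^1 ≡ 6 (mod 23)
6^2 = (6^1)^2 ≡ 6^2 = 36 ≡ 13 (mod 23)
6^4 = (6^2)^2 ≡ 13^2 = 169 ≡ 8 (mod 23)
So s = 8; s⁻¹ ≡ 3 (mod 23).
m = c₂ · s⁻¹ mod 23 = 11 · 3 mod 23 = 10.

10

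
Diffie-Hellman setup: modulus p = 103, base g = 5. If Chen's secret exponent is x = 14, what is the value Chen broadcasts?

26

Public value = 5^14 mod 103.
5^1 ≡ 5 (mod 103)
5^2 = (5^1)^2 ≡ 5^2 = 25 ≡ 25 (mod 103)
5^4 = (5^2)^2 ≡ 25^2 = 625 ≡ 7 (mod 103)
5^8 = (5^4)^2 ≡ 7^2 = 49 ≡ 49 (mod 103)
5^14 = 5^8 · 5^4 · 5^2 ≡ 49 · 7 · 25 ≡ 26 (mod 103).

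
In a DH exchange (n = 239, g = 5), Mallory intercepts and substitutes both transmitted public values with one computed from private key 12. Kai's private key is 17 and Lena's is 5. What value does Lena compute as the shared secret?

Lena receives Mallory's public value M = 5^12 mod 239 instead of the honest one.
5^1 ≡ 5 (mod 239)
5^2 = (5^1)^2 ≡ 5^2 = 25 ≡ 25 (mod 239)
5^4 = (5^2)^2 ≡ 25^2 = 625 ≡ 147 (mod 239)
5^8 = (5^4)^2 ≡ 147^2 = 21609 ≡ 99 (mod 239)
5^12 = 5^8 · 5^4 ≡ 99 · 147 ≡ 213 (mod 239).
So M = 213. Lena computes K = M^5 mod 239.
213^1 ≡ 213 (mod 239)
213^2 = (213^1)^2 ≡ 213^2 = 45369 ≡ 198 (mod 239)
213^4 = (213^2)^2 ≡ 198^2 = 39204 ≡ 8 (mod 239)
213^5 = 213^4 · 213^1 ≡ 8 · 213 ≡ 31 (mod 239).

31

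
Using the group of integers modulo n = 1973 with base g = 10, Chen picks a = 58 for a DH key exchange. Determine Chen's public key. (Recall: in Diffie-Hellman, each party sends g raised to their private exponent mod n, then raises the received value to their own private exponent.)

1944

Public value = 10^58 mod 1973.
10^1 ≡ 10 (mod 1973)
10^2 = (10^1)^2 ≡ 10^2 = 100 ≡ 100 (mod 1973)
10^4 = (10^2)^2 ≡ 100^2 = 10000 ≡ 135 (mod 1973)
10^8 = (10^4)^2 ≡ 135^2 = 18225 ≡ 468 (mod 1973)
10^16 = (10^8)^2 ≡ 468^2 = 219024 ≡ 21 (mod 1973)
10^32 = (10^16)^2 ≡ 21^2 = 441 ≡ 441 (mod 1973)
10^58 = 10^32 · 10^16 · 10^8 · 10^2 ≡ 441 · 21 · 468 · 100 ≡ 1944 (mod 1973).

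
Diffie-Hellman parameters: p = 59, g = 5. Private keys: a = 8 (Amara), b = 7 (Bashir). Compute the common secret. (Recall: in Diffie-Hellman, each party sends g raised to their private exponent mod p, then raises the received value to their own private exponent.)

Amara sends A = g^a mod p = 5^8 mod 59.
5^1 ≡ 5 (mod 59)
5^2 = (5^1)^2 ≡ 5^2 = 25 ≡ 25 (mod 59)
5^4 = (5^2)^2 ≡ 25^2 = 625 ≡ 35 (mod 59)
5^8 = (5^4)^2 ≡ 35^2 = 1225 ≡ 45 (mod 59)
So A = 45. Bashir then computes K = A^b mod p = 45^7 mod 59.
45^1 ≡ 45 (mod 59)
45^2 = (45^1)^2 ≡ 45^2 = 2025 ≡ 19 (mod 59)
45^4 = (45^2)^2 ≡ 19^2 = 361 ≡ 7 (mod 59)
45^7 = 45^4 · 45^2 · 45^1 ≡ 7 · 19 · 45 ≡ 26 (mod 59).

26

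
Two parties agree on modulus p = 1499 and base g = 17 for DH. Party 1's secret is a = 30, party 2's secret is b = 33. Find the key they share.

Party 1 sends A = g^a mod p = 17^30 mod 1499.
17^1 ≡ 17 (mod 1499)
17^2 = (17^1)^2 ≡ 17^2 = 289 ≡ 289 (mod 1499)
17^4 = (17^2)^2 ≡ 289^2 = 83521 ≡ 1076 (mod 1499)
17^8 = (17^4)^2 ≡ 1076^2 = 1157776 ≡ 548 (mod 1499)
17^16 = (17^8)^2 ≡ 548^2 = 300304 ≡ 504 (mod 1499)
17^30 = 17^16 · 17^8 · 17^4 · 17^2 ≡ 504 · 548 · 1076 · 289 ≡ 464 (mod 1499).
So A = 464. Party 2 then computes K = A^b mod p = 464^33 mod 1499.
464^1 ≡ 464 (mod 1499)
464^2 = (464^1)^2 ≡ 464^2 = 215296 ≡ 939 (mod 1499)
464^4 = (464^2)^2 ≡ 939^2 = 881721 ≡ 309 (mod 1499)
464^8 = (464^4)^2 ≡ 309^2 = 95481 ≡ 1044 (mod 1499)
464^16 = (464^8)^2 ≡ 1044^2 = 1089936 ≡ 163 (mod 1499)
464^32 = (464^16)^2 ≡ 163^2 = 26569 ≡ 1086 (mod 1499)
464^33 = 464^32 · 464^1 ≡ 1086 · 464 ≡ 240 (mod 1499).

240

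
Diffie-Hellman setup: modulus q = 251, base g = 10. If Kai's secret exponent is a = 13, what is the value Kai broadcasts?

50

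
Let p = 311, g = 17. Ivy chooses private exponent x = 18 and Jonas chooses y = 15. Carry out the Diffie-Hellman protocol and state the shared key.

121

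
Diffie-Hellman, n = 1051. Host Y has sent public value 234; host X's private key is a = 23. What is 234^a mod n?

123

Shared key K = 234^23 mod 1051.
234^1 ≡ 234 (mod 1051)
234^2 = (234^1)^2 ≡ 234^2 = 54756 ≡ 104 (mod 1051)
234^4 = (234^2)^2 ≡ 104^2 = 10816 ≡ 306 (mod 1051)
234^8 = (234^4)^2 ≡ 306^2 = 93636 ≡ 97 (mod 1051)
234^16 = (234^8)^2 ≡ 97^2 = 9409 ≡ 1001 (mod 1051)
234^23 = 234^16 · 234^4 · 234^2 · 234^1 ≡ 1001 · 306 · 104 · 234 ≡ 123 (mod 1051).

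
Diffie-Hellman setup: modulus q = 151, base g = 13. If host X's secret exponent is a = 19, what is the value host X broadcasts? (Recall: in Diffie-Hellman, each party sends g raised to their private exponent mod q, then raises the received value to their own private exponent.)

Public value = 13^19 mod 151.
13^1 ≡ 13 (mod 151)
13^2 = (13^1)^2 ≡ 13^2 = 169 ≡ 18 (mod 151)
13^4 = (13^2)^2 ≡ 18^2 = 324 ≡ 22 (mod 151)
13^8 = (13^4)^2 ≡ 22^2 = 484 ≡ 31 (mod 151)
13^16 = (13^8)^2 ≡ 31^2 = 961 ≡ 55 (mod 151)
13^19 = 13^16 · 13^2 · 13^1 ≡ 55 · 18 · 13 ≡ 35 (mod 151).

35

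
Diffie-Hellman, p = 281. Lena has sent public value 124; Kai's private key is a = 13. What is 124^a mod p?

Shared key K = 124^13 mod 281.
124^1 ≡ 124 (mod 281)
124^2 = (124^1)^2 ≡ 124^2 = 15376 ≡ 202 (mod 281)
124^4 = (124^2)^2 ≡ 202^2 = 40804 ≡ 59 (mod 281)
124^8 = (124^4)^2 ≡ 59^2 = 3481 ≡ 109 (mod 281)
124^13 = 124^8 · 124^4 · 124^1 ≡ 109 · 59 · 124 ≡ 247 (mod 281).

247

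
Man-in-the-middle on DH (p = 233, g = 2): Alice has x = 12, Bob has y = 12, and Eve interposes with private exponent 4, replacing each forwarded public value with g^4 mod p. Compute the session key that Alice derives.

38

Alice receives Eve's public value M = 2^4 mod 233 instead of the honest one.
2^1 ≡ 2 (mod 233)
2^2 = (2^1)^2 ≡ 2^2 = 4 ≡ 4 (mod 233)
2^4 = (2^2)^2 ≡ 4^2 = 16 ≡ 16 (mod 233)
So M = 16. Alice computes K = M^12 mod 233.
16^1 ≡ 16 (mod 233)
16^2 = (16^1)^2 ≡ 16^2 = 256 ≡ 23 (mod 233)
16^4 = (16^2)^2 ≡ 23^2 = 529 ≡ 63 (mod 233)
16^8 = (16^4)^2 ≡ 63^2 = 3969 ≡ 8 (mod 233)
16^12 = 16^8 · 16^4 ≡ 8 · 63 ≡ 38 (mod 233).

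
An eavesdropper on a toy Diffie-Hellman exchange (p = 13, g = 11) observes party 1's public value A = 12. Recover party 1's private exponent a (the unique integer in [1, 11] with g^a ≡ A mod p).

6

Try successive powers of 11 modulo 13:
11^1 ≡ 11
11^2 ≡ 4
11^3 ≡ 5
11^4 ≡ 3
11^5 ≡ 7
11^6 ≡ 12
Found: a = 6.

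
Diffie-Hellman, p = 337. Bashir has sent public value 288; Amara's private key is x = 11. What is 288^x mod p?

Shared key K = 288^11 mod 337.
288^1 ≡ 288 (mod 337)
288^2 = (288^1)^2 ≡ 288^2 = 82944 ≡ 42 (mod 337)
288^4 = (288^2)^2 ≡ 42^2 = 1764 ≡ 79 (mod 337)
288^8 = (288^4)^2 ≡ 79^2 = 6241 ≡ 175 (mod 337)
288^11 = 288^8 · 288^2 · 288^1 ≡ 175 · 42 · 288 ≡ 103 (mod 337).

103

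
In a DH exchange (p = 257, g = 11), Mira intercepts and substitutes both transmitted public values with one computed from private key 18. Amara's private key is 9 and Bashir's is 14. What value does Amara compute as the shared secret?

136

Amara receives Mira's public value M = 11^18 mod 257 instead of the honest one.
11^1 ≡ 11 (mod 257)
11^2 = (11^1)^2 ≡ 11^2 = 121 ≡ 121 (mod 257)
11^4 = (11^2)^2 ≡ 121^2 = 14641 ≡ 249 (mod 257)
11^8 = (11^4)^2 ≡ 249^2 = 62001 ≡ 64 (mod 257)
11^16 = (11^8)^2 ≡ 64^2 = 4096 ≡ 241 (mod 257)
11^18 = 11^16 · 11^2 ≡ 241 · 121 ≡ 120 (mod 257).
So M = 120. Amara computes K = M^9 mod 257.
120^1 ≡ 120 (mod 257)
120^2 = (120^1)^2 ≡ 120^2 = 14400 ≡ 8 (mod 257)
120^4 = (120^2)^2 ≡ 8^2 = 64 ≡ 64 (mod 257)
120^8 = (120^4)^2 ≡ 64^2 = 4096 ≡ 241 (mod 257)
120^9 = 120^8 · 120^1 ≡ 241 · 120 ≡ 136 (mod 257).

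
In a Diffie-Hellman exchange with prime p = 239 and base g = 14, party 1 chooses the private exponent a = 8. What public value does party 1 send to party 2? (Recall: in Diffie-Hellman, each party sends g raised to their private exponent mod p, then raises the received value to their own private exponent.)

Public value = 14^8 mod 239.
14^1 ≡ 14 (mod 239)
14^2 = (14^1)^2 ≡ 14^2 = 196 ≡ 196 (mod 239)
14^4 = (14^2)^2 ≡ 196^2 = 38416 ≡ 176 (mod 239)
14^8 = (14^4)^2 ≡ 176^2 = 30976 ≡ 145 (mod 239)

145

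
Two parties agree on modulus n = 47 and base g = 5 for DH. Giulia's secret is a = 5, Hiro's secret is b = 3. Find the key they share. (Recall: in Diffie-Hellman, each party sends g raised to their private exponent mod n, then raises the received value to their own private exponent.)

Hiro sends B = g^b mod n = 5^3 mod 47.
5^1 ≡ 5 (mod 47)
5^2 = (5^1)^2 ≡ 5^2 = 25 ≡ 25 (mod 47)
5^3 = 5^2 · 5^1 ≡ 25 · 5 ≡ 31 (mod 47).
So B = 31. Giulia then computes K = B^a mod n = 31^5 mod 47.
31^1 ≡ 31 (mod 47)
31^2 = (31^1)^2 ≡ 31^2 = 961 ≡ 21 (mod 47)
31^4 = (31^2)^2 ≡ 21^2 = 441 ≡ 18 (mod 47)
31^5 = 31^4 · 31^1 ≡ 18 · 31 ≡ 41 (mod 47).

41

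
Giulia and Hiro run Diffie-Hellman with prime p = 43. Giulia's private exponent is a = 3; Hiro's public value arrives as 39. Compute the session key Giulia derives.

22

Shared key K = 39^3 mod 43.
39^1 ≡ 39 (mod 43)
39^2 = (39^1)^2 ≡ 39^2 = 1521 ≡ 16 (mod 43)
39^3 = 39^2 · 39^1 ≡ 16 · 39 ≡ 22 (mod 43).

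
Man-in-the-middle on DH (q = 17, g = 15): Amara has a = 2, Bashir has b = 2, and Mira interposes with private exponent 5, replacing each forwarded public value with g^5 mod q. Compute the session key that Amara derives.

Amara receives Mira's public value M = 15^5 mod 17 instead of the honest one.
15^1 ≡ 15 (mod 17)
15^2 = (15^1)^2 ≡ 15^2 = 225 ≡ 4 (mod 17)
15^4 = (15^2)^2 ≡ 4^2 = 16 ≡ 16 (mod 17)
15^5 = 15^4 · 15^1 ≡ 16 · 15 ≡ 2 (mod 17).
So M = 2. Amara computes K = M^2 mod 17.
2^1 ≡ 2 (mod 17)
2^2 = (2^1)^2 ≡ 2^2 = 4 ≡ 4 (mod 17)

4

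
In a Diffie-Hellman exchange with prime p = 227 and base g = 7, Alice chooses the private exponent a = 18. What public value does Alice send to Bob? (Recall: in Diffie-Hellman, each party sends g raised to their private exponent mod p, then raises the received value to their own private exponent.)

120

Public value = 7^18 (mod 227).
7^1 ≡ 7 (mod 227)
7^2 = (7^1)^2 ≡ 7^2 = 49 ≡ 49 (mod 227)
7^4 = (7^2)^2 ≡ 49^2 = 2401 ≡ 131 (mod 227)
7^8 = (7^4)^2 ≡ 131^2 = 17161 ≡ 136 (mod 227)
7^16 = (7^8)^2 ≡ 136^2 = 18496 ≡ 109 (mod 227)
7^18 = 7^16 · 7^2 ≡ 109 · 49 ≡ 120 (mod 227).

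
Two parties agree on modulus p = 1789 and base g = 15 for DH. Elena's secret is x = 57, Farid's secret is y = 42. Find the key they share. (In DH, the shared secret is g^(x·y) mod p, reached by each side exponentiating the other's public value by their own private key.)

844

Farid sends B = g^y mod p = 15^42 mod 1789.
15^1 ≡ 15 (mod 1789)
15^2 = (15^1)^2 ≡ 15^2 = 225 ≡ 225 (mod 1789)
15^4 = (15^2)^2 ≡ 225^2 = 50625 ≡ 533 (mod 1789)
15^8 = (15^4)^2 ≡ 533^2 = 284089 ≡ 1427 (mod 1789)
15^16 = (15^8)^2 ≡ 1427^2 = 2036329 ≡ 447 (mod 1789)
15^32 = (15^16)^2 ≡ 447^2 = 199809 ≡ 1230 (mod 1789)
15^42 = 15^32 · 15^8 · 15^2 ≡ 1230 · 1427 · 225 ≡ 500 (mod 1789).
So B = 500. Elena then computes K = B^x mod p = 500^57 mod 1789.
500^1 ≡ 500 (mod 1789)
500^2 = (500^1)^2 ≡ 500^2 = 250000 ≡ 1329 (mod 1789)
500^4 = (500^2)^2 ≡ 1329^2 = 1766241 ≡ 498 (mod 1789)
500^8 = (500^4)^2 ≡ 498^2 = 248004 ≡ 1122 (mod 1789)
500^16 = (500^8)^2 ≡ 1122^2 = 1258884 ≡ 1217 (mod 1789)
500^32 = (500^16)^2 ≡ 1217^2 = 1481089 ≡ 1586 (mod 1789)
500^57 = 500^32 · 500^16 · 500^8 · 500^1 ≡ 1586 · 1217 · 1122 · 500 ≡ 844 (mod 1789).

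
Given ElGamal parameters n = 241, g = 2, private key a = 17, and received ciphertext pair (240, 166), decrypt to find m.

Shared mask s = c₁^a mod n = 240^17 mod 241.
240^1 ≡ 240 (mod 241)
240^2 = (240^1)^2 ≡ 240^2 = 57600 ≡ 1 (mod 241)
240^4 = (240^2)^2 ≡ 1^2 = 1 ≡ 1 (mod 241)
240^8 = (240^4)^2 ≡ 1^2 = 1 ≡ 1 (mod 241)
240^16 = (240^8)^2 ≡ 1^2 = 1 ≡ 1 (mod 241)
240^17 = 240^16 · 240^1 ≡ 1 · 240 ≡ 240 (mod 241).
So s = 240; s⁻¹ ≡ 240 (mod 241).
m = c₂ · s⁻¹ mod 241 = 166 · 240 mod 241 = 75.

75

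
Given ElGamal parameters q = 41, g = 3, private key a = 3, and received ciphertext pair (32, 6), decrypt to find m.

28

Shared mask s = c₁^a mod q = 32^3 mod 41.
32^1 ≡ 32 (mod 41)
32^2 = (32^1)^2 ≡ 32^2 = 1024 ≡ 40 (mod 41)
32^3 = 32^2 · 32^1 ≡ 40 · 32 ≡ 9 (mod 41).
So s = 9; s⁻¹ ≡ 32 (mod 41).
m = c₂ · s⁻¹ mod 41 = 6 · 32 mod 41 = 28.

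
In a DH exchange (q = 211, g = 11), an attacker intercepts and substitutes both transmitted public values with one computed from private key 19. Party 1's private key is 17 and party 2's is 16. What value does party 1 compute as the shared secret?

Party 1 receives an attacker's public value M = 11^19 mod 211 instead of the honest one.
11^1 ≡ 11 (mod 211)
11^2 = (11^1)^2 ≡ 11^2 = 121 ≡ 121 (mod 211)
11^4 = (11^2)^2 ≡ 121^2 = 14641 ≡ 82 (mod 211)
11^8 = (11^4)^2 ≡ 82^2 = 6724 ≡ 183 (mod 211)
11^16 = (11^8)^2 ≡ 183^2 = 33489 ≡ 151 (mod 211)
11^19 = 11^16 · 11^2 · 11^1 ≡ 151 · 121 · 11 ≡ 109 (mod 211).
So M = 109. Party 1 computes K = M^17 mod 211.
109^1 ≡ 109 (mod 211)
109^2 = (109^1)^2 ≡ 109^2 = 11881 ≡ 65 (mod 211)
109^4 = (109^2)^2 ≡ 65^2 = 4225 ≡ 5 (mod 211)
109^8 = (109^4)^2 ≡ 5^2 = 25 ≡ 25 (mod 211)
109^16 = (109^8)^2 ≡ 25^2 = 625 ≡ 203 (mod 211)
109^17 = 109^16 · 109^1 ≡ 203 · 109 ≡ 183 (mod 211).

183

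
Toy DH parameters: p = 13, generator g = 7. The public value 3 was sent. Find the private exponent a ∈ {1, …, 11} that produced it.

8

Try successive powers of 7 modulo 13:
7^1 ≡ 7
7^2 ≡ 10
7^3 ≡ 5
7^4 ≡ 9
7^5 ≡ 11
7^6 ≡ 12
7^7 ≡ 6
7^8 ≡ 3
Found: a = 8.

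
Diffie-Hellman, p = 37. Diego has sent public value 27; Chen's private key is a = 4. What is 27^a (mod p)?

10

Shared key K = 27^4 mod 37.
27^1 ≡ 27 (mod 37)
27^2 = (27^1)^2 ≡ 27^2 = 729 ≡ 26 (mod 37)
27^4 = (27^2)^2 ≡ 26^2 = 676 ≡ 10 (mod 37)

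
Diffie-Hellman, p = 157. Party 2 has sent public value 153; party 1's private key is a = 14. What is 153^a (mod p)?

153

Shared key K = 153^14 mod 157.
153^1 ≡ 153 (mod 157)
153^2 = (153^1)^2 ≡ 153^2 = 23409 ≡ 16 (mod 157)
153^4 = (153^2)^2 ≡ 16^2 = 256 ≡ 99 (mod 157)
153^8 = (153^4)^2 ≡ 99^2 = 9801 ≡ 67 (mod 157)
153^14 = 153^8 · 153^4 · 153^2 ≡ 67 · 99 · 16 ≡ 153 (mod 157).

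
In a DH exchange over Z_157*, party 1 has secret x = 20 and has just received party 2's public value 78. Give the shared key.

Shared key K = 78^20 mod 157.
78^1 ≡ 78 (mod 157)
78^2 = (78^1)^2 ≡ 78^2 = 6084 ≡ 118 (mod 157)
78^4 = (78^2)^2 ≡ 118^2 = 13924 ≡ 108 (mod 157)
78^8 = (78^4)^2 ≡ 108^2 = 11664 ≡ 46 (mod 157)
78^16 = (78^8)^2 ≡ 46^2 = 2116 ≡ 75 (mod 157)
78^20 = 78^16 · 78^4 ≡ 75 · 108 ≡ 93 (mod 157).

93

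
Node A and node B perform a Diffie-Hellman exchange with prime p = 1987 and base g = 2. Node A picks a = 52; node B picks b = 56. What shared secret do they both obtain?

1650

Node A sends A = g^a mod p = 2^52 mod 1987.
2^1 ≡ 2 (mod 1987)
2^2 = (2^1)^2 ≡ 2^2 = 4 ≡ 4 (mod 1987)
2^4 = (2^2)^2 ≡ 4^2 = 16 ≡ 16 (mod 1987)
2^8 = (2^4)^2 ≡ 16^2 = 256 ≡ 256 (mod 1987)
2^16 = (2^8)^2 ≡ 256^2 = 65536 ≡ 1952 (mod 1987)
2^32 = (2^16)^2 ≡ 1952^2 = 3810304 ≡ 1225 (mod 1987)
2^52 = 2^32 · 2^16 · 2^4 ≡ 1225 · 1952 · 16 ≡ 1502 (mod 1987).
So A = 1502. Node B then computes K = A^b mod p = 1502^56 mod 1987.
1502^1 ≡ 1502 (mod 1987)
1502^2 = (1502^1)^2 ≡ 1502^2 = 2256004 ≡ 759 (mod 1987)
1502^4 = (1502^2)^2 ≡ 759^2 = 576081 ≡ 1838 (mod 1987)
1502^8 = (1502^4)^2 ≡ 1838^2 = 3378244 ≡ 344 (mod 1987)
1502^16 = (1502^8)^2 ≡ 344^2 = 118336 ≡ 1103 (mod 1987)
1502^32 = (1502^16)^2 ≡ 1103^2 = 1216609 ≡ 565 (mod 1987)
1502^56 = 1502^32 · 1502^16 · 1502^8 ≡ 565 · 1103 · 344 ≡ 1650 (mod 1987).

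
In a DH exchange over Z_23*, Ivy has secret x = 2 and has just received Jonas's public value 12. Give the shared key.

Shared key K = 12^2 mod 23.
12^1 ≡ 12 (mod 23)
12^2 = (12^1)^2 ≡ 12^2 = 144 ≡ 6 (mod 23)

6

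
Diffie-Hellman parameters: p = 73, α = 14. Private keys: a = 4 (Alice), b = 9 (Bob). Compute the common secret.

72

Bob sends B = α^b mod p = 14^9 mod 73.
14^1 ≡ 14 (mod 73)
14^2 = (14^1)^2 ≡ 14^2 = 196 ≡ 50 (mod 73)
14^4 = (14^2)^2 ≡ 50^2 = 2500 ≡ 18 (mod 73)
14^8 = (14^4)^2 ≡ 18^2 = 324 ≡ 32 (mod 73)
14^9 = 14^8 · 14^1 ≡ 32 · 14 ≡ 10 (mod 73).
So B = 10. Alice then computes K = B^a mod p = 10^4 mod 73.
10^1 ≡ 10 (mod 73)
10^2 = (10^1)^2 ≡ 10^2 = 100 ≡ 27 (mod 73)
10^4 = (10^2)^2 ≡ 27^2 = 729 ≡ 72 (mod 73)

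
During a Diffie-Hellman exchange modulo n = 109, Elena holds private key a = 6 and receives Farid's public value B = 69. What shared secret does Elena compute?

Shared key K = 69^6 mod 109.
69^1 ≡ 69 (mod 109)
69^2 = (69^1)^2 ≡ 69^2 = 4761 ≡ 74 (mod 109)
69^4 = (69^2)^2 ≡ 74^2 = 5476 ≡ 26 (mod 109)
69^6 = 69^4 · 69^2 ≡ 26 · 74 ≡ 71 (mod 109).

71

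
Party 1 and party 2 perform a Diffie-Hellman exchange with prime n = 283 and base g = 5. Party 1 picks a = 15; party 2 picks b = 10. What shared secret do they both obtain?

141

Party 2 sends B = g^b mod n = 5^10 mod 283.
5^1 ≡ 5 (mod 283)
5^2 = (5^1)^2 ≡ 5^2 = 25 ≡ 25 (mod 283)
5^4 = (5^2)^2 ≡ 25^2 = 625 ≡ 59 (mod 283)
5^8 = (5^4)^2 ≡ 59^2 = 3481 ≡ 85 (mod 283)
5^10 = 5^8 · 5^2 ≡ 85 · 25 ≡ 144 (mod 283).
So B = 144. Party 1 then computes K = B^a mod n = 144^15 mod 283.
144^1 ≡ 144 (mod 283)
144^2 = (144^1)^2 ≡ 144^2 = 20736 ≡ 77 (mod 283)
144^4 = (144^2)^2 ≡ 77^2 = 5929 ≡ 269 (mod 283)
144^8 = (144^4)^2 ≡ 269^2 = 72361 ≡ 196 (mod 283)
144^15 = 144^8 · 144^4 · 144^2 · 144^1 ≡ 196 · 269 · 77 · 144 ≡ 141 (mod 283).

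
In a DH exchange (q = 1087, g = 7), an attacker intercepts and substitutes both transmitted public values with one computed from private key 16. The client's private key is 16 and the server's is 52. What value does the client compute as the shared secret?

The client receives an attacker's public value M = 7^16 mod 1087 instead of the honest one.
7^1 ≡ 7 (mod 1087)
7^2 = (7^1)^2 ≡ 7^2 = 49 ≡ 49 (mod 1087)
7^4 = (7^2)^2 ≡ 49^2 = 2401 ≡ 227 (mod 1087)
7^8 = (7^4)^2 ≡ 227^2 = 51529 ≡ 440 (mod 1087)
7^16 = (7^8)^2 ≡ 440^2 = 193600 ≡ 114 (mod 1087)
So M = 114. The client computes K = M^16 mod 1087.
114^1 ≡ 114 (mod 1087)
114^2 = (114^1)^2 ≡ 114^2 = 12996 ≡ 1039 (mod 1087)
114^4 = (114^2)^2 ≡ 1039^2 = 1079521 ≡ 130 (mod 1087)
114^8 = (114^4)^2 ≡ 130^2 = 16900 ≡ 595 (mod 1087)
114^16 = (114^8)^2 ≡ 595^2 = 354025 ≡ 750 (mod 1087)

750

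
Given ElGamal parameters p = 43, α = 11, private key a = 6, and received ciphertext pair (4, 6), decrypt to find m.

Shared mask s = c₁^a mod p = 4^6 mod 43.
4^1 ≡ 4 (mod 43)
4^2 = (4^1)^2 ≡ 4^2 = 16 ≡ 16 (mod 43)
4^4 = (4^2)^2 ≡ 16^2 = 256 ≡ 41 (mod 43)
4^6 = 4^4 · 4^2 ≡ 41 · 16 ≡ 11 (mod 43).
So s = 11; s⁻¹ ≡ 4 (mod 43).
m = c₂ · s⁻¹ mod 43 = 6 · 4 mod 43 = 24.

24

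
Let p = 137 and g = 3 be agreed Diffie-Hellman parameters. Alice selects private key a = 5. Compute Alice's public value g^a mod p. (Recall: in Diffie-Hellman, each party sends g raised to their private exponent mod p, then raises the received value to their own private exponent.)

Public value = 3^5 mod 137.
3^1 ≡ 3 (mod 137)
3^2 = (3^1)^2 ≡ 3^2 = 9 ≡ 9 (mod 137)
3^4 = (3^2)^2 ≡ 9^2 = 81 ≡ 81 (mod 137)
3^5 = 3^4 · 3^1 ≡ 81 · 3 ≡ 106 (mod 137).

106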